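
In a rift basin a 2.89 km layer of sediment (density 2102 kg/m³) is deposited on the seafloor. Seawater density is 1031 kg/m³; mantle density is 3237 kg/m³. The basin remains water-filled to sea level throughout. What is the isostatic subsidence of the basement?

Submarine loading: the sediment displaces seawater, and the subsidence is in turn flooded, so s (ρ_m − ρ_w) = t (ρ_sed − ρ_w).
s = 2.89 km × (2102 − 1031) / (3237 − 1031) = 1.4 km.

1.4 km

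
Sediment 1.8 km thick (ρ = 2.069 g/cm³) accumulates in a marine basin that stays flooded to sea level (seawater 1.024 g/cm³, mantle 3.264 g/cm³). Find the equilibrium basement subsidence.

Submarine loading: the sediment displaces seawater, and the subsidence is in turn flooded, so s (ρ_m − ρ_w) = t (ρ_sed − ρ_w).
s = 1.8 km × (2.069 − 1.024) / (3.264 − 1.024) = 0.84 km.

0.84 km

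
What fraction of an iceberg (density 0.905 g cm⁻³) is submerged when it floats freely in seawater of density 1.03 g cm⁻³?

87.9%

Submerged fraction = ρ_obj/ρ_fluid = 0.905/1.03 = 87.9%.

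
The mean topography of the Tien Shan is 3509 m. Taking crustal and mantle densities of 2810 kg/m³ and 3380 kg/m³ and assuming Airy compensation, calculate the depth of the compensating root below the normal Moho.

Balancing pressure at the compensation depth: the weight of the topography is balanced by the buoyancy of the root, ρ_c h = (ρ_m − ρ_c) r.
r = h · ρ_c / (ρ_m − ρ_c) = 3509 m × 2810 / (3380 − 2810) = 17300 m.

17300 m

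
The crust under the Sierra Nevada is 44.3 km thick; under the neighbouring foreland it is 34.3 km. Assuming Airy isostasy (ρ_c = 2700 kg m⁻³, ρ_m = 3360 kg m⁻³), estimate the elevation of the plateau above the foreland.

Excess crust Δ = 44.3 km − 34.3 km = 10 km, split between elevation h and root r with h + r = Δ.
Airy balance ρ_c h = (ρ_m − ρ_c) r gives r = h ρ_c/(ρ_m − ρ_c), so h (1 + ρ_c/(ρ_m − ρ_c)) = Δ, i.e. h = Δ (ρ_m − ρ_c)/ρ_m.
h = 10 km × 660/3360 = 1.96 km.

1.96 km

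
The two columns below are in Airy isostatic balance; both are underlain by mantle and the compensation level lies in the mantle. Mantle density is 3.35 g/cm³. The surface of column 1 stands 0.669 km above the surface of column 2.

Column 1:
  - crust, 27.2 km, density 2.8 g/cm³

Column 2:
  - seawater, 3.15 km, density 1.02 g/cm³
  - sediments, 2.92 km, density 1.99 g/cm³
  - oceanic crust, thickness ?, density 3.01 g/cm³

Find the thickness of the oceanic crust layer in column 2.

Take the compensation level at the base of the deeper column (depth z_c below the surface of column 1) and equate Σ ρ_i t_i down to z_c; mantle fills any gap and the z_c terms cancel.
Column 1: 27.2×2.8 + (z_c − 27.2)×3.35
Column 2: 0.669×0 + 3.15×1.02 + 2.92×1.99 + x×3.01 + (z_c − 0.669 − 6.07 − x)×3.35
The z_c×3.35 term appears on both sides and cancels. Collect the known terms of each column as K = Σ(ρt)_known − 3.35 × (depth of known layers): K_1 = 76.16 − 3.35×27.2 = −14.96; K_2 = 9.0238 − 3.35×(0.669 + 6.07) = −13.55185.
Balance: K_1 = K_2 − x×(3.35 − 3.01), so x = (K_2 − K_1)/(3.35 − 3.01) = 1.40815/0.34 = 4.14 km.

4.14 km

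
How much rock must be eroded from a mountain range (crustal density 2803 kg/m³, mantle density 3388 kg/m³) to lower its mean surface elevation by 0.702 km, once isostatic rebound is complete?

4.07 km

Net drop Δ = e − u = e − e ρ_c/ρ_m = e (ρ_m − ρ_c)/ρ_m.
e = Δ ρ_m/(ρ_m − ρ_c) = 0.702 km × 3388/585 = 4.07 km.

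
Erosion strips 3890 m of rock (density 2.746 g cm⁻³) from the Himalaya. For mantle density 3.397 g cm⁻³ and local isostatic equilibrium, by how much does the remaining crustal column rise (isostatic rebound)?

Unloading: uplift u = e ρ_c/ρ_m = 3890 m × 2.746/3.397 = 3140 m.

3140 m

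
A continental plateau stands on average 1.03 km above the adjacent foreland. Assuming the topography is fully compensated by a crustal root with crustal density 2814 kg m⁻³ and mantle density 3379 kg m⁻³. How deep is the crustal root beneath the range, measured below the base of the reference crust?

5.13 km

By Archimedes' principle applied to the lithosphere: the weight of the topography is balanced by the buoyancy of the root, ρ_c h = (ρ_m − ρ_c) r.
r = h · ρ_c / (ρ_m − ρ_c) = 1.03 km × 2814 / (3379 − 2814) = 5.13 km.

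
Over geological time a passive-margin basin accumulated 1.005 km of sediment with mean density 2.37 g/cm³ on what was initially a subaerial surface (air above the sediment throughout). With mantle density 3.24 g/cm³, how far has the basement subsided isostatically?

Subaerial load: s = t ρ_sed / ρ_m = 1.005 km × 2.37/3.24 = 0.735 km.

0.735 km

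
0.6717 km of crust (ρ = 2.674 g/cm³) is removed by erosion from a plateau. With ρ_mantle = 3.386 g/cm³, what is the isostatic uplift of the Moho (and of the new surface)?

0.53 km

Unloading: uplift u = e ρ_c/ρ_m = 0.6717 km × 2.674/3.386 = 0.53 km.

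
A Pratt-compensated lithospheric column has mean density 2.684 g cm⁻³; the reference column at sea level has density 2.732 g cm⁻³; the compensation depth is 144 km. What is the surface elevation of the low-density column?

2.58 km

ρ_ref D = ρ (D + h) → h = D (ρ_ref − ρ)/ρ.
h = 144 km × (2.732 − 2.684)/2.684 = 2.58 km.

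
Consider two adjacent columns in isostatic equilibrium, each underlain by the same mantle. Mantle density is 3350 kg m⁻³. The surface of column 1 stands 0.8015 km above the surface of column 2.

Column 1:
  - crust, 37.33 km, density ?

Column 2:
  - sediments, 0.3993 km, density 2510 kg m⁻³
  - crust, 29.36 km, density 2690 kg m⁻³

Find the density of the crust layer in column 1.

2750 kg m⁻³

Take the compensation level at the base of the deeper column (depth z_c below the surface of column 1) and equate Σ ρ_i t_i down to z_c; mantle fills any gap and the z_c terms cancel.
Column 1: 37.33×ρ + (z_c − 37.33)×3350
Column 2: 0.8015×0 + 0.3993×2510 + 29.36×2690 + (z_c − 0.8015 − 29.7593)×3350
The z_c×3350 term appears on both sides and cancels. Collect the known terms of each column as K = Σ(ρt)_known − 3350 × (depth of known layers): K_1 = 0 − 3350×37.33 = −125055.5; K_2 = 79980.643 − 3350×(0.8015 + 29.7593) = −22398.037.
Balance: K_1 + 37.33×ρ = K_2, so ρ = (K_2 − K_1)/37.33 = 102657/37.33 = 2750 kg m⁻³.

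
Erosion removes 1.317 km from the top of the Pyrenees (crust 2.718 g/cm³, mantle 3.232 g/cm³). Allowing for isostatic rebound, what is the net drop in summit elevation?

0.209 km

Rebound u = e ρ_c/ρ_m = 1.317 km × 2.718/3.232 = 1.108 km.
Net surface drop = e − u = 1.317 km − 1.108 km = e (ρ_m − ρ_c)/ρ_m = 0.209 km.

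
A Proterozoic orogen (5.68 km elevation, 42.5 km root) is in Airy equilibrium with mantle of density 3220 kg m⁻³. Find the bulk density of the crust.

ρ_c h = (ρ_m − ρ_c) r → ρ_c (h + r) = ρ_m r → ρ_c = ρ_m r / (h + r).
ρ_c = 3220 × 42.5 km / (5.68 km + 42.5 km) = 2840 kg m⁻³.

2840 kg m⁻³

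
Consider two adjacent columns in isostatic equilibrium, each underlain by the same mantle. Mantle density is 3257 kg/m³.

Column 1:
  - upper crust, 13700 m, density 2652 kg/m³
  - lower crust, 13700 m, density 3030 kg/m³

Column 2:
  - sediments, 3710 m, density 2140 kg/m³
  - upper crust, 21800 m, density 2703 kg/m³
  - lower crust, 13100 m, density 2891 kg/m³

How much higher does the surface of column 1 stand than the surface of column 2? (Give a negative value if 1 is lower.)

For any compensation level in the mantle, the mantle terms cancel and isostasy reduces to e = (Σt_1 − Σt_2) − (Σ(ρt)_1 − Σ(ρt)_2) / ρ_m.
Σt_1 = 27400 m; Σt_2 = 38610 m; Σ(ρt)_1 = 77843400; Σ(ρt)_2 = 104736900 (in m·kg/m³).
e = (27400 − 38610) − (77843400 − 104736900) / 3257 = −2950 m.

−2950 m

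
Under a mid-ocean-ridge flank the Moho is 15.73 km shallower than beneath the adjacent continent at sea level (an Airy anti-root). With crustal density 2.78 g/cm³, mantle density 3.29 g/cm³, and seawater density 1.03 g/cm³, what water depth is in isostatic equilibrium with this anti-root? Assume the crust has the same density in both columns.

4.58 km

Replacing a thickness d of crust by seawater at the top must be balanced by replacing crust with mantle at the base: d (ρ_c − ρ_w) = a (ρ_m − ρ_c).
d = a (ρ_m − ρ_c)/(ρ_c − ρ_w) = 15.73 km × 0.51/1.75 = 4.58 km.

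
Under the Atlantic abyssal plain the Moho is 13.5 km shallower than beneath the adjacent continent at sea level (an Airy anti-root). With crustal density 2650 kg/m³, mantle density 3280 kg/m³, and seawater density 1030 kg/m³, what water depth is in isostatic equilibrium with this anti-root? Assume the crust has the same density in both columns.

5.25 km

Replacing a thickness d of crust by seawater at the top must be balanced by replacing crust with mantle at the base: d (ρ_c − ρ_w) = a (ρ_m − ρ_c).
d = a (ρ_m − ρ_c)/(ρ_c − ρ_w) = 13.5 km × 630/1620 = 5.25 km.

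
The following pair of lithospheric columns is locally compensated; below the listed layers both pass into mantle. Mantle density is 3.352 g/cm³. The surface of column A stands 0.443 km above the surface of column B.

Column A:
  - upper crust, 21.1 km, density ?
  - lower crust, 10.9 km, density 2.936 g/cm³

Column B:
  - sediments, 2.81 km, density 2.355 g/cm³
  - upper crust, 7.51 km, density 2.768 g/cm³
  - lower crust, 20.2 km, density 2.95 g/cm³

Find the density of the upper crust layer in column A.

Take the compensation level at the base of the deeper column (depth z_c below the surface of column A) and equate Σ ρ_i t_i down to z_c; mantle fills any gap and the z_c terms cancel.
Column A: 21.1×ρ + 10.9×2.936 + (z_c − 32)×3.352
Column B: 0.443×0 + 2.81×2.355 + 7.51×2.768 + 20.2×2.95 + (z_c − 0.443 − 30.52)×3.352
The z_c×3.352 term appears on both sides and cancels. Collect the known terms of each column as K = Σ(ρt)_known − 3.352 × (depth of known layers): K_A = 32.0024 − 3.352×32 = −75.2616; K_B = 86.99523 − 3.352×(0.443 + 30.52) = −16.792746.
Balance: K_A + 21.1×ρ = K_B, so ρ = (K_B − K_A)/21.1 = 58.4689/21.1 = 2.77 g/cm³.

2.77 g/cm³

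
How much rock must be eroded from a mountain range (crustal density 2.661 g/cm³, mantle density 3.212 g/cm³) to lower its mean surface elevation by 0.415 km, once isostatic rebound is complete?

Net drop Δ = e − u = e − e ρ_c/ρ_m = e (ρ_m − ρ_c)/ρ_m.
e = Δ ρ_m/(ρ_m − ρ_c) = 0.415 km × 3.212/0.551 = 2.42 km.

2.42 km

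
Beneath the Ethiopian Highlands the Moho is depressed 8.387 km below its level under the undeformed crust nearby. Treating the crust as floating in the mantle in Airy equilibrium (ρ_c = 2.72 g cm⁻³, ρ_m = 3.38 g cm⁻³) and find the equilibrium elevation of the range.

2.04 km

Isostatic balance requires: ρ_c h = (ρ_m − ρ_c) r.
h = r (ρ_m − ρ_c) / ρ_c = 8.387 km × (3.38 − 2.72) / 2.72 = 2.04 km.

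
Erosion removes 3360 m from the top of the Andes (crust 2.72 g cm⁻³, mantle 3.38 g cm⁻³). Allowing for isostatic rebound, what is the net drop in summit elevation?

Rebound u = e ρ_c/ρ_m = 3360 m × 2.72/3.38 = 2704 m.
Net surface drop = e − u = 3360 m − 2704 m = e (ρ_m − ρ_c)/ρ_m = 656 m.

656 m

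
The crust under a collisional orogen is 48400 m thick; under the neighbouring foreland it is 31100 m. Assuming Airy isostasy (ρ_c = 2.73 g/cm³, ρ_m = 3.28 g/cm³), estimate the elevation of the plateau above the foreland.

2900 m

Excess crust Δ = 48400 m − 31100 m = 17300 m, split between elevation h and root r with h + r = Δ.
Airy balance ρ_c h = (ρ_m − ρ_c) r gives r = h ρ_c/(ρ_m − ρ_c), so h (1 + ρ_c/(ρ_m − ρ_c)) = Δ, i.e. h = Δ (ρ_m − ρ_c)/ρ_m.
h = 17300 m × 0.55/3.28 = 2900 m.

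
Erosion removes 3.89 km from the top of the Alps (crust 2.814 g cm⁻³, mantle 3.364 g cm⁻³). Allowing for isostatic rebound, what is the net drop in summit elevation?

0.636 km

Rebound u = e ρ_c/ρ_m = 3.89 km × 2.814/3.364 = 3.254 km.
Net surface drop = e − u = 3.89 km − 3.254 km = e (ρ_m − ρ_c)/ρ_m = 0.636 km.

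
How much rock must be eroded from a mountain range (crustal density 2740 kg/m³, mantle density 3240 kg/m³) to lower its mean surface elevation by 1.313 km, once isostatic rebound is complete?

Net drop Δ = e − u = e − e ρ_c/ρ_m = e (ρ_m − ρ_c)/ρ_m.
e = Δ ρ_m/(ρ_m − ρ_c) = 1.313 km × 3240/500 = 8.51 km.

8.51 km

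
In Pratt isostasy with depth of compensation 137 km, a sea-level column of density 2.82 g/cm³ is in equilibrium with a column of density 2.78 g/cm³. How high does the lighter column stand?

ρ_ref D = ρ (D + h) → h = D (ρ_ref − ρ)/ρ.
h = 137 km × (2.82 − 2.78)/2.78 = 1.97 km.

1.97 km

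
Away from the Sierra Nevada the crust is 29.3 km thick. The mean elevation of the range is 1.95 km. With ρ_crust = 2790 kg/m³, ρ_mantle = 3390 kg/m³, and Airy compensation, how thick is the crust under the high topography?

Root depth r = h ρ_c / (ρ_m − ρ_c) = 1.95 km × 2790 / 600 = 9.068 km.
Total thickness = T + h + r = 29.3 km + 1.95 km + 9.068 km = 40.3 km.

40.3 km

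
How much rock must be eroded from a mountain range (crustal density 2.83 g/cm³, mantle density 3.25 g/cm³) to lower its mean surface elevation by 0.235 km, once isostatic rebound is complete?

Net drop Δ = e − u = e − e ρ_c/ρ_m = e (ρ_m − ρ_c)/ρ_m.
e = Δ ρ_m/(ρ_m − ρ_c) = 0.235 km × 3.25/0.42 = 1.82 km.

1.82 km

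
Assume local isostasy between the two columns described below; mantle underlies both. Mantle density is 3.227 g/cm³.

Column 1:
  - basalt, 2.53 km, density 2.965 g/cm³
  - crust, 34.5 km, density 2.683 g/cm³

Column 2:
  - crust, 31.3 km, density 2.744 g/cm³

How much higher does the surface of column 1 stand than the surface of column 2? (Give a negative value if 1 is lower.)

1.34 km

For any compensation level in the mantle, the mantle terms cancel and isostasy reduces to e = (Σt_1 − Σt_2) − (Σ(ρt)_1 − Σ(ρt)_2) / ρ_m.
Σt_1 = 37.03 km; Σt_2 = 31.3 km; Σ(ρt)_1 = 100.06495; Σ(ρt)_2 = 85.8872 (in km·g/cm³).
e = (37.03 − 31.3) − (100.06495 − 85.8872) / 3.227 = 1.34 km.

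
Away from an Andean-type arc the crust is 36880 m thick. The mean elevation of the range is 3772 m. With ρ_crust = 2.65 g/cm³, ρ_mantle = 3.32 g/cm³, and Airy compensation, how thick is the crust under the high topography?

55600 m

Root depth r = h ρ_c / (ρ_m − ρ_c) = 3772 m × 2.65 / 0.67 = 14920 m.
Total thickness = T + h + r = 36880 m + 3772 m + 14920 m = 55600 m.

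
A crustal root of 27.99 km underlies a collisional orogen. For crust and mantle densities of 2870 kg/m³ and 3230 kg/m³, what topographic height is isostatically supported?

Equating mass per unit area of the two columns: ρ_c h = (ρ_m − ρ_c) r.
h = r (ρ_m − ρ_c) / ρ_c = 27.99 km × (3230 − 2870) / 2870 = 3.51 km.

3.51 km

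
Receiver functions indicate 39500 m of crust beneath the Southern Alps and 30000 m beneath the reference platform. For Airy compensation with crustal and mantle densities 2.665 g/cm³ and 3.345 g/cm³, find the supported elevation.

1930 m

Excess crust Δ = 39500 m − 30000 m = 9500 m, split between elevation h and root r with h + r = Δ.
Airy balance ρ_c h = (ρ_m − ρ_c) r gives r = h ρ_c/(ρ_m − ρ_c), so h (1 + ρ_c/(ρ_m − ρ_c)) = Δ, i.e. h = Δ (ρ_m − ρ_c)/ρ_m.
h = 9500 m × 0.68/3.345 = 1930 m.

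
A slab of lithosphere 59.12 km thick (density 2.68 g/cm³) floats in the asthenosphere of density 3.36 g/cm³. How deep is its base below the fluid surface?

Draft d = t ρ_obj/ρ_fluid = 59.12 km × 2.68/3.36 = 47.2 km.

47.2 km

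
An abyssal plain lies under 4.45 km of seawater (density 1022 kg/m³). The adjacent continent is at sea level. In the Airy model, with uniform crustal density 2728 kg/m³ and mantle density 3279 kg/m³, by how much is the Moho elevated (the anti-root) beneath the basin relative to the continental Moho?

13.8 km

Isostatic balance requires: replacing crust with seawater at the top is compensated by replacing crust with mantle at the base: d (ρ_c − ρ_w) = a (ρ_m − ρ_c).
a = d (ρ_c − ρ_w)/(ρ_m − ρ_c) = 4.45 km × 1706/551 = 13.8 km.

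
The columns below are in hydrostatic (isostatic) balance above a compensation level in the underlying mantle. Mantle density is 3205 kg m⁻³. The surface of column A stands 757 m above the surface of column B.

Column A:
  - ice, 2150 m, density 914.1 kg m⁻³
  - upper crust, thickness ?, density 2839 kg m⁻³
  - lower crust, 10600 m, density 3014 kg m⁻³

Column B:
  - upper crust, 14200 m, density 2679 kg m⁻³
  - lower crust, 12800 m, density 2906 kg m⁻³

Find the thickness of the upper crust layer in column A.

Take the compensation level at the base of the deeper column (depth z_c below the surface of column A) and equate Σ ρ_i t_i down to z_c; mantle fills any gap and the z_c terms cancel.
Column A: 2150×914.1 + x×2839 + 10600×3014 + (z_c − 12750 − x)×3205
Column B: 757×0 + 14200×2679 + 12800×2906 + (z_c − 757 − 27000)×3205
The z_c×3205 term appears on both sides and cancels. Collect the known terms of each column as K = Σ(ρt)_known − 3205 × (depth of known layers): K_A = 33913715 − 3205×12750 = −6950035; K_B = 75238600 − 3205×(757 + 27000) = −13722585.
Balance: K_A − x×(3205 − 2839) = K_B, so x = (K_A − K_B)/(3205 − 2839) = 6772550/366 = 18500 m.

18500 m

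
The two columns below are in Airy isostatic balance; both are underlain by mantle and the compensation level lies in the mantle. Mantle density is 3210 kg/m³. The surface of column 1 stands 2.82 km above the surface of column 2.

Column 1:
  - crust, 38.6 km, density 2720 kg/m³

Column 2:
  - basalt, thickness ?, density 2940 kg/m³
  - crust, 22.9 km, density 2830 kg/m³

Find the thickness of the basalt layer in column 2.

4.3 km

Take the compensation level at the base of the deeper column (depth z_c below the surface of column 1) and equate Σ ρ_i t_i down to z_c; mantle fills any gap and the z_c terms cancel.
Column 1: 38.6×2720 + (z_c − 38.6)×3210
Column 2: 2.82×0 + x×2940 + 22.9×2830 + (z_c − 2.82 − 22.9 − x)×3210
The z_c×3210 term appears on both sides and cancels. Collect the known terms of each column as K = Σ(ρt)_known − 3210 × (depth of known layers): K_1 = 104992 − 3210×38.6 = −18914; K_2 = 64807 − 3210×(2.82 + 22.9) = −17754.2.
Balance: K_1 = K_2 − x×(3210 − 2940), so x = (K_2 − K_1)/(3210 − 2940) = 1159.8/270 = 4.3 km.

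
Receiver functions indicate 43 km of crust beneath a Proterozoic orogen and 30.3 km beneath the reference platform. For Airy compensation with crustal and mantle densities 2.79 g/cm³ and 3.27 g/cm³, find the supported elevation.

Excess crust Δ = 43 km − 30.3 km = 12.7 km, split between elevation h and root r with h + r = Δ.
Airy balance ρ_c h = (ρ_m − ρ_c) r gives r = h ρ_c/(ρ_m − ρ_c), so h (1 + ρ_c/(ρ_m − ρ_c)) = Δ, i.e. h = Δ (ρ_m − ρ_c)/ρ_m.
h = 12.7 km × 0.48/3.27 = 1.86 km.

1.86 km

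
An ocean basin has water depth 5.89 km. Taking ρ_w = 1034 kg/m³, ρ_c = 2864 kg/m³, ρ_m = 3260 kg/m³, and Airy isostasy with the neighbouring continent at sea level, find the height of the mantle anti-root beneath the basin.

27.2 km

In Airy isostatic equilibrium: replacing crust with seawater at the top is compensated by replacing crust with mantle at the base: d (ρ_c − ρ_w) = a (ρ_m − ρ_c).
a = d (ρ_c − ρ_w)/(ρ_m − ρ_c) = 5.89 km × 1830/396 = 27.2 km.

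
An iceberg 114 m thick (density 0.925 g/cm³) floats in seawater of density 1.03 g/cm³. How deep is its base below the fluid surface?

Draft d = t ρ_obj/ρ_fluid = 114 m × 0.925/1.03 = 102 m.

102 m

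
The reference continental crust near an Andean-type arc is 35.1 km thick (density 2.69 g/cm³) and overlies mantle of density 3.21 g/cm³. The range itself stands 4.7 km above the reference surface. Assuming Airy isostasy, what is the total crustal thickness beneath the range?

64.1 km

Root depth r = h ρ_c / (ρ_m − ρ_c) = 4.7 km × 2.69 / 0.52 = 24.31 km.
Total thickness = T + h + r = 35.1 km + 4.7 km + 24.31 km = 64.1 km.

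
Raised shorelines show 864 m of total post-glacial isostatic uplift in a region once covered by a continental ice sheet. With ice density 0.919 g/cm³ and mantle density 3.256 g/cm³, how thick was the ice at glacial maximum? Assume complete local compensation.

3060 m

u = t ρ_ice/ρ_m → t = u ρ_m/ρ_ice = 864 m × 3.256/0.919 = 3060 m.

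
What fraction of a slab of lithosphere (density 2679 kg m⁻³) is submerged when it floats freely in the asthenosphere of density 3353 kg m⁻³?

Submerged fraction = ρ_obj/ρ_fluid = 2679/3353 = 79.9%.

79.9%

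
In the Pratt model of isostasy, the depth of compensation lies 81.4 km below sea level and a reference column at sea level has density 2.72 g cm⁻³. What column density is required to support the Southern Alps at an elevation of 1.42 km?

2.67 g cm⁻³

Pratt balance: ρ_ref D = ρ (D + h).
ρ = ρ_ref D/(D + h) = 2.72 × 81.4 km/(81.4 km + 1.42 km) = 2.67 g cm⁻³.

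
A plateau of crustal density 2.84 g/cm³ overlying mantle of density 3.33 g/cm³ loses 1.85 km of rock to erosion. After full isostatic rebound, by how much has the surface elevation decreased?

Rebound u = e ρ_c/ρ_m = 1.85 km × 2.84/3.33 = 1.578 km.
Net surface drop = e − u = 1.85 km − 1.578 km = e (ρ_m − ρ_c)/ρ_m = 0.272 km.

0.272 km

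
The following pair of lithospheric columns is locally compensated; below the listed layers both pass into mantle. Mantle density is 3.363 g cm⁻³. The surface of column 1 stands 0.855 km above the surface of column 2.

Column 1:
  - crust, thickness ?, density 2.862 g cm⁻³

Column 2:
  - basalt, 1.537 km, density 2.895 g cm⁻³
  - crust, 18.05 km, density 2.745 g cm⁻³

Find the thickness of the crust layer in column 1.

Take the compensation level at the base of the deeper column (depth z_c below the surface of column 1) and equate Σ ρ_i t_i down to z_c; mantle fills any gap and the z_c terms cancel.
Column 1: x×2.862 + (z_c − 0 − x)×3.363
Column 2: 0.855×0 + 1.537×2.895 + 18.05×2.745 + (z_c − 0.855 − 19.587)×3.363
The z_c×3.363 term appears on both sides and cancels. Collect the known terms of each column as K = Σ(ρt)_known − 3.363 × (depth of known layers): K_1 = 0 − 3.363×0 = 0; K_2 = 53.996865 − 3.363×(0.855 + 19.587) = −14.749581.
Balance: K_1 − x×(3.363 − 2.862) = K_2, so x = (K_1 − K_2)/(3.363 − 2.862) = 14.7496/0.501 = 29.4 km.

29.4 km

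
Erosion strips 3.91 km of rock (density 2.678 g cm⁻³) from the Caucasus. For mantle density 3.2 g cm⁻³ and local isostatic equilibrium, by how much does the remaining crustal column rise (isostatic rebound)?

Unloading: uplift u = e ρ_c/ρ_m = 3.91 km × 2.678/3.2 = 3.27 km.

3.27 km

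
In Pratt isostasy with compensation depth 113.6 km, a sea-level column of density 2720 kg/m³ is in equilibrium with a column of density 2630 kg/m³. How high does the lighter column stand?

3.89 km

ρ_ref D = ρ (D + h) → h = D (ρ_ref − ρ)/ρ.
h = 113.6 km × (2720 − 2630)/2630 = 3.89 km.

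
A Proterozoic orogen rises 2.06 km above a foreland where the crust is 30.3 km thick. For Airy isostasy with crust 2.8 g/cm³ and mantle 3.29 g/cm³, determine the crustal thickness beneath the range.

44.1 km

Root depth r = h ρ_c / (ρ_m − ρ_c) = 2.06 km × 2.8 / 0.49 = 11.77 km.
Total thickness = T + h + r = 30.3 km + 2.06 km + 11.77 km = 44.1 km.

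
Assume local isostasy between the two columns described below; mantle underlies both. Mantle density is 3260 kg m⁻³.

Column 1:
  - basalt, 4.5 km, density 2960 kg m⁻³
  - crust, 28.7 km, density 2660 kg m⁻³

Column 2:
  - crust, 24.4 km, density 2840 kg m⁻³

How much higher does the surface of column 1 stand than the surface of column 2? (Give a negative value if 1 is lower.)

For any compensation level in the mantle, the mantle terms cancel and isostasy reduces to e = (Σt_1 − Σt_2) − (Σ(ρt)_1 − Σ(ρt)_2) / ρ_m.
Σt_1 = 33.2 km; Σt_2 = 24.4 km; Σ(ρt)_1 = 89662; Σ(ρt)_2 = 69296 (in km·kg m⁻³).
e = (33.2 − 24.4) − (89662 − 69296) / 3260 = 2.55 km.

2.55 km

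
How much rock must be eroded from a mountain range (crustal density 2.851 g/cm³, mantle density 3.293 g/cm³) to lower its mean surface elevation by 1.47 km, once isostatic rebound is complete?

11 km

Net drop Δ = e − u = e − e ρ_c/ρ_m = e (ρ_m − ρ_c)/ρ_m.
e = Δ ρ_m/(ρ_m − ρ_c) = 1.47 km × 3.293/0.442 = 11 km.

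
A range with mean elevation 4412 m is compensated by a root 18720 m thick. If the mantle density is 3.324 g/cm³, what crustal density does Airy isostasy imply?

ρ_c h = (ρ_m − ρ_c) r → ρ_c (h + r) = ρ_m r → ρ_c = ρ_m r / (h + r).
ρ_c = 3.324 × 18720 m / (4412 m + 18720 m) = 2.69 g/cm³.

2.69 g/cm³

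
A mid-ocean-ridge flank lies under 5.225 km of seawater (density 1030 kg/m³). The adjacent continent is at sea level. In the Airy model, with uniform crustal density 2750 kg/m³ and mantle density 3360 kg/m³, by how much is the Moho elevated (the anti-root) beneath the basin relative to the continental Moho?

Isostatic balance requires: replacing crust with seawater at the top is compensated by replacing crust with mantle at the base: d (ρ_c − ρ_w) = a (ρ_m − ρ_c).
a = d (ρ_c − ρ_w)/(ρ_m − ρ_c) = 5.225 km × 1720/610 = 14.7 km.

14.7 km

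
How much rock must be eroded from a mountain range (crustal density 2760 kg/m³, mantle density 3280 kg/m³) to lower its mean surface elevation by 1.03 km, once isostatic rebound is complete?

Net drop Δ = e − u = e − e ρ_c/ρ_m = e (ρ_m − ρ_c)/ρ_m.
e = Δ ρ_m/(ρ_m − ρ_c) = 1.03 km × 3280/520 = 6.5 km.

6.5 km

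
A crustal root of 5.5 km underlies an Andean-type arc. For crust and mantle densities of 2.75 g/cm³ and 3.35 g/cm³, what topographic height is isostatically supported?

1.2 km

For local isostatic compensation: ρ_c h = (ρ_m − ρ_c) r.
h = r (ρ_m − ρ_c) / ρ_c = 5.5 km × (3.35 − 2.75) / 2.75 = 1.2 km.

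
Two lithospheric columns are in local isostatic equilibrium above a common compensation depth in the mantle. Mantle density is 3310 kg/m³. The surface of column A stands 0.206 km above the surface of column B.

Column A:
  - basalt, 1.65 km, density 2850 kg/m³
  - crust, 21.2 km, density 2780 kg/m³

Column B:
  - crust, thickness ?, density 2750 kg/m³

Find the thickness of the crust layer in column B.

20.2 km

Take the compensation level at the base of the deeper column (depth z_c below the surface of column A) and equate Σ ρ_i t_i down to z_c; mantle fills any gap and the z_c terms cancel.
Column A: 1.65×2850 + 21.2×2780 + (z_c − 22.85)×3310
Column B: 0.206×0 + x×2750 + (z_c − 0.206 − 0 − x)×3310
The z_c×3310 term appears on both sides and cancels. Collect the known terms of each column as K = Σ(ρt)_known − 3310 × (depth of known layers): K_A = 63638.5 − 3310×22.85 = −11995; K_B = 0 − 3310×(0.206 + 0) = −681.86.
Balance: K_A = K_B − x×(3310 − 2750), so x = (K_B − K_A)/(3310 − 2750) = 11313.1/560 = 20.2 km.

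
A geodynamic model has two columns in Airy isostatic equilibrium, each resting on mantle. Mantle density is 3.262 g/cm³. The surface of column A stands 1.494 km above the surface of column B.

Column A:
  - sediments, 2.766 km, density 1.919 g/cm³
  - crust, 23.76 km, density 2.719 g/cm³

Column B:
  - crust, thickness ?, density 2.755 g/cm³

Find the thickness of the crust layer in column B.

Take the compensation level at the base of the deeper column (depth z_c below the surface of column A) and equate Σ ρ_i t_i down to z_c; mantle fills any gap and the z_c terms cancel.
Column A: 2.766×1.919 + 23.76×2.719 + (z_c − 26.526)×3.262
Column B: 1.494×0 + x×2.755 + (z_c − 1.494 − 0 − x)×3.262
The z_c×3.262 term appears on both sides and cancels. Collect the known terms of each column as K = Σ(ρt)_known − 3.262 × (depth of known layers): K_A = 69.911394 − 3.262×26.526 = −16.616418; K_B = 0 − 3.262×(1.494 + 0) = −4.873428.
Balance: K_A = K_B − x×(3.262 − 2.755), so x = (K_B − K_A)/(3.262 − 2.755) = 11.743/0.507 = 23.2 km.

23.2 km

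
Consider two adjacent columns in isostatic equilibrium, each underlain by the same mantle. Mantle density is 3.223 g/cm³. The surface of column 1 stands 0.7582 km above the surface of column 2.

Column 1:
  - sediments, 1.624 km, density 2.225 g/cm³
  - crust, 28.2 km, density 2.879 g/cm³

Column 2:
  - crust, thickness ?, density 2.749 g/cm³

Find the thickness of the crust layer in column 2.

Take the compensation level at the base of the deeper column (depth z_c below the surface of column 1) and equate Σ ρ_i t_i down to z_c; mantle fills any gap and the z_c terms cancel.
Column 1: 1.624×2.225 + 28.2×2.879 + (z_c − 29.824)×3.223
Column 2: 0.7582×0 + x×2.749 + (z_c − 0.7582 − 0 − x)×3.223
The z_c×3.223 term appears on both sides and cancels. Collect the known terms of each column as K = Σ(ρt)_known − 3.223 × (depth of known layers): K_1 = 84.8012 − 3.223×29.824 = −11.321552; K_2 = 0 − 3.223×(0.7582 + 0) = −2.4436786.
Balance: K_1 = K_2 − x×(3.223 − 2.749), so x = (K_2 − K_1)/(3.223 − 2.749) = 8.87787/0.474 = 18.7 km.

18.7 km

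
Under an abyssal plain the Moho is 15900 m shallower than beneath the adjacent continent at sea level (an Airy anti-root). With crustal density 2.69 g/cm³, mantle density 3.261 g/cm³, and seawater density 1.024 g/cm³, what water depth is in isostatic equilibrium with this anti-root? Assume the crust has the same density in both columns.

Replacing a thickness d of crust by seawater at the top must be balanced by replacing crust with mantle at the base: d (ρ_c − ρ_w) = a (ρ_m − ρ_c).
d = a (ρ_m − ρ_c)/(ρ_c − ρ_w) = 15900 m × 0.571/1.666 = 5450 m.

5450 m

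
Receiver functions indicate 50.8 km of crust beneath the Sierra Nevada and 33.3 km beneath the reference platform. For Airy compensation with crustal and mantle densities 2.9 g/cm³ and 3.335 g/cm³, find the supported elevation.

2.28 km

Excess crust Δ = 50.8 km − 33.3 km = 17.5 km, split between elevation h and root r with h + r = Δ.
Airy balance ρ_c h = (ρ_m − ρ_c) r gives r = h ρ_c/(ρ_m − ρ_c), so h (1 + ρ_c/(ρ_m − ρ_c)) = Δ, i.e. h = Δ (ρ_m − ρ_c)/ρ_m.
h = 17.5 km × 0.435/3.335 = 2.28 km.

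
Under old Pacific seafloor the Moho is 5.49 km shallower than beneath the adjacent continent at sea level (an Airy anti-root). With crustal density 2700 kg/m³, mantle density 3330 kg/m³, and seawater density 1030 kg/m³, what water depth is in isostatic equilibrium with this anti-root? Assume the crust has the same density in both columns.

Replacing a thickness d of crust by seawater at the top must be balanced by replacing crust with mantle at the base: d (ρ_c − ρ_w) = a (ρ_m − ρ_c).
d = a (ρ_m − ρ_c)/(ρ_c − ρ_w) = 5.49 km × 630/1670 = 2.07 km.

2.07 km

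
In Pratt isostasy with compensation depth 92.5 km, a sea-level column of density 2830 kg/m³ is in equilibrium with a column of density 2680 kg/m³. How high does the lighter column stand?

ρ_ref D = ρ (D + h) → h = D (ρ_ref − ρ)/ρ.
h = 92.5 km × (2830 − 2680)/2680 = 5.18 km.

5.18 km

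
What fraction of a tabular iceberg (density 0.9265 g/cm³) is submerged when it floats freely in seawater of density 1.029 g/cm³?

90%

Submerged fraction = ρ_obj/ρ_fluid = 0.9265/1.029 = 90%.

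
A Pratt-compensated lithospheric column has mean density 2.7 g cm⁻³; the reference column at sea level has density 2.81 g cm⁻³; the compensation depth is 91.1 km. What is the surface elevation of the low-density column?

ρ_ref D = ρ (D + h) → h = D (ρ_ref − ρ)/ρ.
h = 91.1 km × (2.81 − 2.7)/2.7 = 3.71 km.

3.71 km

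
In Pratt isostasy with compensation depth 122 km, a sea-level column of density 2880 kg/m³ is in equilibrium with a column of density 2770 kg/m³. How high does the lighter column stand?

4.84 km

ρ_ref D = ρ (D + h) → h = D (ρ_ref − ρ)/ρ.
h = 122 km × (2880 − 2770)/2770 = 4.84 km.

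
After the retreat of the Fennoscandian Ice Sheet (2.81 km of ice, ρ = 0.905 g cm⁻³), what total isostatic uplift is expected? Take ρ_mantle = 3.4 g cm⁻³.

0.748 km

Removing the load lets mantle flow back in; uplift u satisfies ρ_ice t = ρ_m u.
u = t ρ_ice/ρ_m = 2.81 km × 0.905/3.4 = 0.748 km.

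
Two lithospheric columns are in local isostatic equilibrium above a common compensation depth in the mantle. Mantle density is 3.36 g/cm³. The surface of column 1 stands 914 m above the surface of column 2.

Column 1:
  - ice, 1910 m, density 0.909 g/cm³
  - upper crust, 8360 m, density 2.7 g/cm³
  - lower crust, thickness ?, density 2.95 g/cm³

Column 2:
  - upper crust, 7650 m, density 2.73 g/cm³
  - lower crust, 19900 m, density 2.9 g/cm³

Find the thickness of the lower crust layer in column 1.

16700 m

Take the compensation level at the base of the deeper column (depth z_c below the surface of column 1) and equate Σ ρ_i t_i down to z_c; mantle fills any gap and the z_c terms cancel.
Column 1: 1910×0.909 + 8360×2.7 + x×2.95 + (z_c − 10270 − x)×3.36
Column 2: 914×0 + 7650×2.73 + 19900×2.9 + (z_c − 914 − 27550)×3.36
The z_c×3.36 term appears on both sides and cancels. Collect the known terms of each column as K = Σ(ρt)_known − 3.36 × (depth of known layers): K_1 = 24308.19 − 3.36×10270 = −10199.01; K_2 = 78594.5 − 3.36×(914 + 27550) = −17044.54.
Balance: K_1 − x×(3.36 − 2.95) = K_2, so x = (K_1 − K_2)/(3.36 − 2.95) = 6845.53/0.41 = 16700 m.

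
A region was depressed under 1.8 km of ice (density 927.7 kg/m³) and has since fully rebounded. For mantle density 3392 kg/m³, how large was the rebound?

Removing the load lets mantle flow back in; uplift u satisfies ρ_ice t = ρ_m u.
u = t ρ_ice/ρ_m = 1.8 km × 927.7/3392 = 0.492 km.

0.492 km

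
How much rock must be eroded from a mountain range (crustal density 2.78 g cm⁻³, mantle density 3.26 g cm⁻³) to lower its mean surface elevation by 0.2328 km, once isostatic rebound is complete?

1.58 km

Net drop Δ = e − u = e − e ρ_c/ρ_m = e (ρ_m − ρ_c)/ρ_m.
e = Δ ρ_m/(ρ_m − ρ_c) = 0.2328 km × 3.26/0.48 = 1.58 km.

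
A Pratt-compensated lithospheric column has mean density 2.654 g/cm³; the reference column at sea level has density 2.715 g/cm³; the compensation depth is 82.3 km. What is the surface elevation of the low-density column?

1.89 km

ρ_ref D = ρ (D + h) → h = D (ρ_ref − ρ)/ρ.
h = 82.3 km × (2.715 − 2.654)/2.654 = 1.89 km.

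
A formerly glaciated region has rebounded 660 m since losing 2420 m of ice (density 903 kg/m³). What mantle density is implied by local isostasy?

3310 kg/m³

ρ_m = ρ_ice t / u = 903 × 2420 m/660 m = 3310 kg/m³.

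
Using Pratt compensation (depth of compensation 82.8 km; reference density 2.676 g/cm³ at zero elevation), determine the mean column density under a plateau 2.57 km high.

2.6 g/cm³

Pratt balance: ρ_ref D = ρ (D + h).
ρ = ρ_ref D/(D + h) = 2.676 × 82.8 km/(82.8 km + 2.57 km) = 2.6 g/cm³.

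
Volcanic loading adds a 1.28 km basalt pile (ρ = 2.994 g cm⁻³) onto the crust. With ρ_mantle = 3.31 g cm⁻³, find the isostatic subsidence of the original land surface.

Subaerial loading: s = t ρ_load / ρ_m.
s = 1.28 km × 2.994/3.31 = 1.16 km.

1.16 km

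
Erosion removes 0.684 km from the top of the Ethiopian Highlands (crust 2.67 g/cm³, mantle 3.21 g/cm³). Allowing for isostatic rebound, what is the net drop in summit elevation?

0.115 km

Rebound u = e ρ_c/ρ_m = 0.684 km × 2.67/3.21 = 0.5689 km.
Net surface drop = e − u = 0.684 km − 0.5689 km = e (ρ_m − ρ_c)/ρ_m = 0.115 km.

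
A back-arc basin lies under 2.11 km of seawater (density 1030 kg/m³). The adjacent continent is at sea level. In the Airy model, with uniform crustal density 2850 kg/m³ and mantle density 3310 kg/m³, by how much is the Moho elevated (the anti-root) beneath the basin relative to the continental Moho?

For local isostatic compensation: replacing crust with seawater at the top is compensated by replacing crust with mantle at the base: d (ρ_c − ρ_w) = a (ρ_m − ρ_c).
a = d (ρ_c − ρ_w)/(ρ_m − ρ_c) = 2.11 km × 1820/460 = 8.35 km.

8.35 km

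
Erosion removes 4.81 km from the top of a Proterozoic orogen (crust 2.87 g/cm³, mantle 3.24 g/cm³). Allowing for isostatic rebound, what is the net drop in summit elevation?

Rebound u = e ρ_c/ρ_m = 4.81 km × 2.87/3.24 = 4.261 km.
Net surface drop = e − u = 4.81 km − 4.261 km = e (ρ_m − ρ_c)/ρ_m = 0.549 km.

0.549 km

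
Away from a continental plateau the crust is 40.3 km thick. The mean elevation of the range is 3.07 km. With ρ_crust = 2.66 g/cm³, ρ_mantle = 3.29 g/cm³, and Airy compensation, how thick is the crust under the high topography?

Root depth r = h ρ_c / (ρ_m − ρ_c) = 3.07 km × 2.66 / 0.63 = 12.96 km.
Total thickness = T + h + r = 40.3 km + 3.07 km + 12.96 km = 56.3 km.

56.3 km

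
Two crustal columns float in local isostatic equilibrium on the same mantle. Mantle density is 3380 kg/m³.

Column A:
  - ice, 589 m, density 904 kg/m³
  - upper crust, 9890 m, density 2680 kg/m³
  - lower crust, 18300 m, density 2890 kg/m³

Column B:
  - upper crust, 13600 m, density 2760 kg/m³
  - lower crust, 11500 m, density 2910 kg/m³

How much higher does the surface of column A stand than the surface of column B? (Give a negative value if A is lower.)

For any compensation level in the mantle, the mantle terms cancel and isostasy reduces to e = (Σt_A − Σt_B) − (Σ(ρt)_A − Σ(ρt)_B) / ρ_m.
Σt_A = 28779 m; Σt_B = 25100 m; Σ(ρt)_A = 79924656; Σ(ρt)_B = 71001000 (in m·kg/m³).
e = (28779 − 25100) − (79924656 − 71001000) / 3380 = 1040 m.

1040 m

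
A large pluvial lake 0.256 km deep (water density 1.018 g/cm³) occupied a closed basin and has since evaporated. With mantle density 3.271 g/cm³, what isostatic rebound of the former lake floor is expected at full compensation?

0.0797 km

u = d ρ_w/ρ_m = 0.256 km × 1.018/3.271 = 0.0797 km.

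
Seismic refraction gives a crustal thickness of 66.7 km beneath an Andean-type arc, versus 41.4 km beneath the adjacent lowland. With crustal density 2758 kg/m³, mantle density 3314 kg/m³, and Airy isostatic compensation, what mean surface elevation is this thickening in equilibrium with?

Excess crust Δ = 66.7 km − 41.4 km = 25.3 km, split between elevation h and root r with h + r = Δ.
Airy balance ρ_c h = (ρ_m − ρ_c) r gives r = h ρ_c/(ρ_m − ρ_c), so h (1 + ρ_c/(ρ_m − ρ_c)) = Δ, i.e. h = Δ (ρ_m − ρ_c)/ρ_m.
h = 25.3 km × 556/3314 = 4.24 km.

4.24 km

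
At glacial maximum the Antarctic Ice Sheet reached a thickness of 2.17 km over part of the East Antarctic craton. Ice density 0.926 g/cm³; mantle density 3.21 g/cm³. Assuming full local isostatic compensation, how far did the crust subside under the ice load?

By Archimedes' principle applied to the lithosphere: the ice load ρ_ice t is balanced by mantle displaced below, ρ_m s.
s = t ρ_ice / ρ_m = 2.17 km × 0.926/3.21 = 0.626 km.

0.626 km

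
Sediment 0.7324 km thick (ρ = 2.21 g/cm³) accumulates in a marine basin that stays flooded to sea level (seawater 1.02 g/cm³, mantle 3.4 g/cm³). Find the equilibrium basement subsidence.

0.366 km

Submarine loading: the sediment displaces seawater, and the subsidence is in turn flooded, so s (ρ_m − ρ_w) = t (ρ_sed − ρ_w).
s = 0.7324 km × (2.21 − 1.02) / (3.4 − 1.02) = 0.366 km.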